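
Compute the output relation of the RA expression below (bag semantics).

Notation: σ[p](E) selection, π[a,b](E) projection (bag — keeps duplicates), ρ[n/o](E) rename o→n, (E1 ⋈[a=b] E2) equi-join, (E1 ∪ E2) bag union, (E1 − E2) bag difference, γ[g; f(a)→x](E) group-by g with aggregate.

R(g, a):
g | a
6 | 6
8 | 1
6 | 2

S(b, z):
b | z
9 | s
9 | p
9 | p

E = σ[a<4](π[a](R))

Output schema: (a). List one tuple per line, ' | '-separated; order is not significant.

Stepwise |·|:
  R → 3
  π[a](R) → 3
  σ[a<4](π[a](R)) → 2

== RESULT ==
a
1
2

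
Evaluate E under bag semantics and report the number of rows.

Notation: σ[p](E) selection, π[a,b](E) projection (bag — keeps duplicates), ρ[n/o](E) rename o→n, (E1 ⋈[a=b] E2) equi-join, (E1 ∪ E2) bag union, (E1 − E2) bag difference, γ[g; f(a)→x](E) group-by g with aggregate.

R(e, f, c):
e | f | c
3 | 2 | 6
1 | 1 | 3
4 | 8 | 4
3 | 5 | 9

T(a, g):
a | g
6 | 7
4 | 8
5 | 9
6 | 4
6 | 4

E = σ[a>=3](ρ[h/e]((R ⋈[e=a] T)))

Row counts bottom-up:
  R → 4
  T → 5
  (R ⋈[e=a] T) → 1
  ρ[h/e]((R ⋈[e=a] T)) → 1
  σ[a>=3](ρ[h/e]((R ⋈[e=a] T))) → 1

|E| = 1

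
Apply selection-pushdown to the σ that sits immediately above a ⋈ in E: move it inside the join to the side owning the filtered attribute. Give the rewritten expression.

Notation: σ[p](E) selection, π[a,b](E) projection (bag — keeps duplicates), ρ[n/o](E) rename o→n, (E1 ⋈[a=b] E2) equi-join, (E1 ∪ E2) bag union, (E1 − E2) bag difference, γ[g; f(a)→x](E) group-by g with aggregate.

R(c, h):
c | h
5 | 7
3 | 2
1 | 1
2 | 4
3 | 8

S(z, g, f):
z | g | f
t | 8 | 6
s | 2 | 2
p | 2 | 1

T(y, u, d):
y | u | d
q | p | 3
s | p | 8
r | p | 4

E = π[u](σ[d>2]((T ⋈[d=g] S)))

σ filters on d, owned by the left side.
E' = π[u]((σ[d>2](T) ⋈[d=g] S))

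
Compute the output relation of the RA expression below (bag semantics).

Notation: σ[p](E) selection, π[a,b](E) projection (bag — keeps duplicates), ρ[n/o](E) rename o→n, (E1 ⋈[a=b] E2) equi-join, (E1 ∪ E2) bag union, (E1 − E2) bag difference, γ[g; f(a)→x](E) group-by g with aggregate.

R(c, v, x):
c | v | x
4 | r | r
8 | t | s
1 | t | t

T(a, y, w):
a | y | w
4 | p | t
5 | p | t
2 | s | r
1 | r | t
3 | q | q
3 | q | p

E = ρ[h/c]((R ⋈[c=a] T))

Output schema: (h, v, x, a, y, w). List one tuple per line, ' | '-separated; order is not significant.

Row counts bottom-up:
  R → 3
  T → 6
  (R ⋈[c=a] T) → 2
  ρ[h/c]((R ⋈[c=a] T)) → 2

== RESULT ==
h | v | x | a | y | w
1 | t | t | 1 | r | t
4 | r | r | 4 | p | t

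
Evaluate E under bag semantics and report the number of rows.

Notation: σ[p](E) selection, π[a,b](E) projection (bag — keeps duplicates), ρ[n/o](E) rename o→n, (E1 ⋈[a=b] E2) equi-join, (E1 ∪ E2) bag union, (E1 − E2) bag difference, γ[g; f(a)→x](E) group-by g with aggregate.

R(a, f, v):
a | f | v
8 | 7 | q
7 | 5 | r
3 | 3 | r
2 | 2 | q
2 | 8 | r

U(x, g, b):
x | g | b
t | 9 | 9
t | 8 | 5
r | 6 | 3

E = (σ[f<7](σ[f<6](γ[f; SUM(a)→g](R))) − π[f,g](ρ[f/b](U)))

Per-node cardinality:
  R → 5
  γ[f; SUM(a)→g](R) → 5
  σ[f<6](γ[f; SUM(a)→g](R)) → 3
  σ[f<7](σ[f<6](γ[f; SUM(a)→g](R))) → 3
  U → 3
  ρ[f/b](U) → 3
  π[f,g](ρ[f/b](U)) → 3
  (σ[f<7](σ[f<6](γ[f; SUM(a)→g](R))) − π[f,g](ρ[f/b](U))) → 3

|E| = 3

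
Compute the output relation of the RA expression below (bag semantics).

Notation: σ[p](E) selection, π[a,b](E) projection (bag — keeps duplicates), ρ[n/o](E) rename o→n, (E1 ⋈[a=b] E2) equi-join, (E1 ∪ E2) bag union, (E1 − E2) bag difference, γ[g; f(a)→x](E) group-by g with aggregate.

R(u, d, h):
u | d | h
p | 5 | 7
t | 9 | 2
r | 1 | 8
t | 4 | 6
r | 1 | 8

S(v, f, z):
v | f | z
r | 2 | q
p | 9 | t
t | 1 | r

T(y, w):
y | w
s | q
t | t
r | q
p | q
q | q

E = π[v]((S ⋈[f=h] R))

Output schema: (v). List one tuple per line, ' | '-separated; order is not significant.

Row counts bottom-up:
  S → 3
  R → 5
  (S ⋈[f=h] R) → 1
  π[v]((S ⋈[f=h] R)) → 1

== RESULT ==
v
r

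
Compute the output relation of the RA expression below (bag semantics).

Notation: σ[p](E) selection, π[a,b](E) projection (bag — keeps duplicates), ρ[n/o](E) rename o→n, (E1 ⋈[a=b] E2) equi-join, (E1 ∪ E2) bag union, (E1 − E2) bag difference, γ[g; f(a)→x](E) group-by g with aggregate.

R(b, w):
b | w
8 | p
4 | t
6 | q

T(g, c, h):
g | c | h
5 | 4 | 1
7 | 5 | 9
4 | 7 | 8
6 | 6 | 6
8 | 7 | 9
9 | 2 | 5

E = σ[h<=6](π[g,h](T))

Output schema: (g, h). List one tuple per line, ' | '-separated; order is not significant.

Subexpression sizes:
  T → 6
  π[g,h](T) → 6
  σ[h<=6](π[g,h](T)) → 3

== RESULT ==
g | h
5 | 1
6 | 6
9 | 5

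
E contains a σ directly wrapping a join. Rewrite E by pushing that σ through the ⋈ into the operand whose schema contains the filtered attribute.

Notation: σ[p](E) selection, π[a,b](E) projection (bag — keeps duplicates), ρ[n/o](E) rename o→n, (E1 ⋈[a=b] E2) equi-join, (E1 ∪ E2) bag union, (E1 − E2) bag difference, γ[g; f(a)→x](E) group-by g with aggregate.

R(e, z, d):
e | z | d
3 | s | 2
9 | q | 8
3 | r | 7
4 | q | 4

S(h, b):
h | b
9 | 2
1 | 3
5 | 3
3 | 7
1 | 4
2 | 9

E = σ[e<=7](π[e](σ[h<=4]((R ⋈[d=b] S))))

σ filters on h, owned by the right side.
E' = σ[e<=7](π[e]((R ⋈[d=b] σ[h<=4](S))))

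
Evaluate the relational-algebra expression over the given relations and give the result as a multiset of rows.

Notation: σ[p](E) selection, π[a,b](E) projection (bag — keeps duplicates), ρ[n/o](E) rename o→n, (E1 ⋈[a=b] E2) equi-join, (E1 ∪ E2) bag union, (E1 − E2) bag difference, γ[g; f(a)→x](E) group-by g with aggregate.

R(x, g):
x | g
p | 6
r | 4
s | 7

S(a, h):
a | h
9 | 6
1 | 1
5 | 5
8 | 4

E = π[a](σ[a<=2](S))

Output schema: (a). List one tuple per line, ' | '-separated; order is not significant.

Per-node cardinality:
  S → 4
  σ[a<=2](S) → 1
  π[a](σ[a<=2](S)) → 1

== RESULT ==
a
1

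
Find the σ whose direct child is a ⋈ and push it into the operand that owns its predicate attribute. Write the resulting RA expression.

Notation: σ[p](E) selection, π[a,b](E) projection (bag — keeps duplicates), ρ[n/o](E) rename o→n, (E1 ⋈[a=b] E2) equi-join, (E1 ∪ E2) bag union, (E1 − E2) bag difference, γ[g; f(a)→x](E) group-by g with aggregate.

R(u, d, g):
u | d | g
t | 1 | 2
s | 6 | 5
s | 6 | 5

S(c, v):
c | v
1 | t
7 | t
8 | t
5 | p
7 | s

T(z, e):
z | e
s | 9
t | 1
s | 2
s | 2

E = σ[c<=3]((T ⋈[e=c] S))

σ filters on c, owned by the right side.
E' = (T ⋈[e=c] σ[c<=3](S))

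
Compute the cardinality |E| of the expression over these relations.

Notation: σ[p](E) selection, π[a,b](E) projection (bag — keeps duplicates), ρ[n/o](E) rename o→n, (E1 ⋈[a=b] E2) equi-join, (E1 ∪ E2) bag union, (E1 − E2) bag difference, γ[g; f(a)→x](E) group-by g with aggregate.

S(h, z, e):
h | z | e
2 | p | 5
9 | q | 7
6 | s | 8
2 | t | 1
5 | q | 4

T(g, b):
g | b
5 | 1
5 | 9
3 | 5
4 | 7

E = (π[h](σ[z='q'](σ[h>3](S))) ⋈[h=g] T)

Stepwise |·|:
  S → 5
  σ[h>3](S) → 3
  σ[z='q'](σ[h>3](S)) → 2
  π[h](σ[z='q'](σ[h>3](S))) → 2
  T → 4
  (π[h](σ[z='q'](σ[h>3](S))) ⋈[h=g] T) → 2

|E| = 2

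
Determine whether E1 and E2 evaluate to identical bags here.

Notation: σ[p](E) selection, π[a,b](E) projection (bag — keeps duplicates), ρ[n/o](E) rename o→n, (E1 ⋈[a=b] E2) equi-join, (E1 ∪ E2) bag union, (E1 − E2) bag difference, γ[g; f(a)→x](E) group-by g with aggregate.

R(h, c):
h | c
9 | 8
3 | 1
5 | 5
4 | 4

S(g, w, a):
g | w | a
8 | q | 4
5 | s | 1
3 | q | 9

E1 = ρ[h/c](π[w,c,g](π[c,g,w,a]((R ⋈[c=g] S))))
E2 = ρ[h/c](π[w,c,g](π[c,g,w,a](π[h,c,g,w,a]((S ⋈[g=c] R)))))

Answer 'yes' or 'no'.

E1 subexpression sizes:
  R → 4
  S → 3
  (R ⋈[c=g] S) → 2
  π[c,g,w,a]((R ⋈[c=g] S)) → 2
  π[w,c,g](π[c,g,w,a]((R ⋈[c=g] S))) → 2
  ρ[h/c](π[w,c,g](π[c,g,w,a]((R ⋈[c=g] S)))) → 2
E2 subexpression sizes:
  S → 3
  R → 4
  (S ⋈[g=c] R) → 2
  π[h,c,g,w,a]((S ⋈[g=c] R)) → 2
  π[c,g,w,a](π[h,c,g,w,a]((S ⋈[g=c] R))) → 2
  π[w,c,g](π[c,g,w,a](π[h,c,g,w,a]((S ⋈[g=c] R)))) → 2
  ρ[h/c](π[w,c,g](π[c,g,w,a](π[h,c,g,w,a]((S ⋈[g=c] R))))) → 2

E1 and E2 produce the same multiset:
w | h | g
q | 8 | 8
s | 5 | 5

yes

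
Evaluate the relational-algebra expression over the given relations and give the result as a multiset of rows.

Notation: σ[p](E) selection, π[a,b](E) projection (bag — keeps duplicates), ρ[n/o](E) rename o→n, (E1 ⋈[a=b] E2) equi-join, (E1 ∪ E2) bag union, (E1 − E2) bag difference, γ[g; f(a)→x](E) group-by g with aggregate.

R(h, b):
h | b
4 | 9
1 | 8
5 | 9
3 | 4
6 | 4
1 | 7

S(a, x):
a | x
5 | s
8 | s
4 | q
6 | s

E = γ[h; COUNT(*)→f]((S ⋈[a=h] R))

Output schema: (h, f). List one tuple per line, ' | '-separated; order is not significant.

Row counts bottom-up:
  S → 4
  R → 6
  (S ⋈[a=h] R) → 3
  γ[h; COUNT(*)→f]((S ⋈[a=h] R)) → 3

== RESULT ==
h | f
4 | 1
5 | 1
6 | 1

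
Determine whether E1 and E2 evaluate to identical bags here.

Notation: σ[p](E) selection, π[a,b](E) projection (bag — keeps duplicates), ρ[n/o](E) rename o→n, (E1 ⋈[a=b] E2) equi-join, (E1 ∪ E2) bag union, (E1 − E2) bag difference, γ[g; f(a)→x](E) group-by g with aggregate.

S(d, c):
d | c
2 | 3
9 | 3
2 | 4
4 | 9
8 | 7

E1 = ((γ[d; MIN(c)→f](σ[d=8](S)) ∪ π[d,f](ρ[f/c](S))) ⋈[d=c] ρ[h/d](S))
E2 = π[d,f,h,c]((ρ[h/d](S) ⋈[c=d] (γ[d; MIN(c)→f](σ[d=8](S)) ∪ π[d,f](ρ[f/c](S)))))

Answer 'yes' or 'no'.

E1 subexpression sizes:
  S → 5
  σ[d=8](S) → 1
  γ[d; MIN(c)→f](σ[d=8](S)) → 1
  S → 5
  ρ[f/c](S) → 5
  π[d,f](ρ[f/c](S)) → 5
  (γ[d; MIN(c)→f](σ[d=8](S)) ∪ π[d,f](ρ[f/c](S))) → 6
  S → 5
  ρ[h/d](S) → 5
  ((γ[d; MIN(c)→f](σ[d=8](S)) ∪ π[d,f](ρ[f/c](S))) ⋈[d=c] ρ[h/d](S)) → 2
E2 subexpression sizes:
  S → 5
  ρ[h/d](S) → 5
  S → 5
  σ[d=8](S) → 1
  γ[d; MIN(c)→f](σ[d=8](S)) → 1
  S → 5
  ρ[f/c](S) → 5
  π[d,f](ρ[f/c](S)) → 5
  (γ[d; MIN(c)→f](σ[d=8](S)) ∪ π[d,f](ρ[f/c](S))) → 6
  (ρ[h/d](S) ⋈[c=d] (γ[d; MIN(c)→f](σ[d=8](S)) ∪ π[d,f](ρ[f/c](S)))) → 2
  π[d,f,h,c]((ρ[h/d](S) ⋈[c=d] (γ[d; MIN(c)→f](σ[d=8](S)) ∪ π[d,f](ρ[f/c](S))))) → 2

E1 and E2 produce the same multiset:
d | f | h | c
4 | 9 | 2 | 4
9 | 3 | 4 | 9

yes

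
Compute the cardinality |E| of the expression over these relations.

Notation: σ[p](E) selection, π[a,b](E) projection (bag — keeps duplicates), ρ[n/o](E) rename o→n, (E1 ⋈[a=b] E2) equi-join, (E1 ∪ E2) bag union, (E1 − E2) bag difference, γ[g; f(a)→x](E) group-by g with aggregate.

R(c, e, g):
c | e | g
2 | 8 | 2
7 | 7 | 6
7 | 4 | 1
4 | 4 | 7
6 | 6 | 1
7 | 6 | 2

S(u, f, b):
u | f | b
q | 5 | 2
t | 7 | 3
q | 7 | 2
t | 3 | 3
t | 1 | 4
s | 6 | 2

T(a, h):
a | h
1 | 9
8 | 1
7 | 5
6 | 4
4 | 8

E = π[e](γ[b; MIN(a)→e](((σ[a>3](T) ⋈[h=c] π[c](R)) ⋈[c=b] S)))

Stepwise |·|:
  T → 5
  σ[a>3](T) → 4
  R → 6
  π[c](R) → 6
  (σ[a>3](T) ⋈[h=c] π[c](R)) → 1
  S → 6
  ((σ[a>3](T) ⋈[h=c] π[c](R)) ⋈[c=b] S) → 1
  γ[b; MIN(a)→e](((σ[a>3](T) ⋈[h=c] π[c](R)) ⋈[c=b] S)) → 1
  π[e](γ[b; MIN(a)→e](((σ[a>3](T) ⋈[h=c] π[c](R)) ⋈[c=b] S))) → 1

|E| = 1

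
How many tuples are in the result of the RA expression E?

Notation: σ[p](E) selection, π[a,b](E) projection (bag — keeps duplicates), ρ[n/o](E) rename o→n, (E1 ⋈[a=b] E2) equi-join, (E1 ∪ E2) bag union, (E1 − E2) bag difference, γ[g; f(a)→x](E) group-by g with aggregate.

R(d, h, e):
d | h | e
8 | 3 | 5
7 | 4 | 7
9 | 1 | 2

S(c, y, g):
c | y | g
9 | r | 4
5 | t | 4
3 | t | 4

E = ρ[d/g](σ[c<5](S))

Row counts bottom-up:
  S → 3
  σ[c<5](S) → 1
  ρ[d/g](σ[c<5](S)) → 1

|E| = 1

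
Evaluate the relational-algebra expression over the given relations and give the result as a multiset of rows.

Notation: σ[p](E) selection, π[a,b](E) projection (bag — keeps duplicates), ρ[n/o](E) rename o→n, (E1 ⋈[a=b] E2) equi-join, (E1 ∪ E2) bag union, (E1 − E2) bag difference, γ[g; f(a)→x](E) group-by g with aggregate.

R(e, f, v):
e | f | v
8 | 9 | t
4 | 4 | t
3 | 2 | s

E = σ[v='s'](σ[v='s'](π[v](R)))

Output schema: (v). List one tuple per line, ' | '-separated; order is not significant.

Row counts bottom-up:
  R → 3
  π[v](R) → 3
  σ[v='s'](π[v](R)) → 1
  σ[v='s'](σ[v='s'](π[v](R))) → 1

== RESULT ==
v
s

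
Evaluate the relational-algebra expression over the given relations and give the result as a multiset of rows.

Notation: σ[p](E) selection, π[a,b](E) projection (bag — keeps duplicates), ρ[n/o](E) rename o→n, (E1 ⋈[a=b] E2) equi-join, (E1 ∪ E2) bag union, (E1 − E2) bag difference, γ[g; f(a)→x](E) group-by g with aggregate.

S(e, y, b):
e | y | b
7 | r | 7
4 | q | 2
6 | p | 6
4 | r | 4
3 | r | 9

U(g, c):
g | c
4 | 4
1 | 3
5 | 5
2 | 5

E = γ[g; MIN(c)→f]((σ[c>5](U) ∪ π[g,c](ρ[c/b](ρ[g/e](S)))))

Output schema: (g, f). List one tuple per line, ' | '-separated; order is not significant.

Stepwise |·|:
  U → 4
  σ[c>5](U) → 0
  S → 5
  ρ[g/e](S) → 5
  ρ[c/b](ρ[g/e](S)) → 5
  π[g,c](ρ[c/b](ρ[g/e](S))) → 5
  (σ[c>5](U) ∪ π[g,c](ρ[c/b](ρ[g/e](S)))) → 5
  γ[g; MIN(c)→f]((σ[c>5](U) ∪ π[g,c](ρ[c/b](ρ[g/e](S))))) → 4

== RESULT ==
g | f
3 | 9
4 | 2
6 | 6
7 | 7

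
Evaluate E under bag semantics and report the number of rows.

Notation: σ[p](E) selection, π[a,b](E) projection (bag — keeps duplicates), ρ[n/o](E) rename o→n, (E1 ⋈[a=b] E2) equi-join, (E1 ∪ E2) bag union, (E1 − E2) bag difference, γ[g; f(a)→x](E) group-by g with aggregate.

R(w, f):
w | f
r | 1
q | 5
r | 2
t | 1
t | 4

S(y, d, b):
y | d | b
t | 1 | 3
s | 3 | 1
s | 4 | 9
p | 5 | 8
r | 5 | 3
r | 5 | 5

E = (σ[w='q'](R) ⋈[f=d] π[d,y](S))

Per-node cardinality:
  R → 5
  σ[w='q'](R) → 1
  S → 6
  π[d,y](S) → 6
  (σ[w='q'](R) ⋈[f=d] π[d,y](S)) → 3

|E| = 3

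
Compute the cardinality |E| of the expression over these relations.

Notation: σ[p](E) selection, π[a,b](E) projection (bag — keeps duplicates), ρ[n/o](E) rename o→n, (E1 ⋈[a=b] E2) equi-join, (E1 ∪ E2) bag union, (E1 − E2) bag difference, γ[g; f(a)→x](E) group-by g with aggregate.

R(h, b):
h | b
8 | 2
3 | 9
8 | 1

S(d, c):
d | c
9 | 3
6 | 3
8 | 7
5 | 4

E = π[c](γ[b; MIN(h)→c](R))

Subexpression sizes:
  R → 3
  γ[b; MIN(h)→c](R) → 3
  π[c](γ[b; MIN(h)→c](R)) → 3

|E| = 3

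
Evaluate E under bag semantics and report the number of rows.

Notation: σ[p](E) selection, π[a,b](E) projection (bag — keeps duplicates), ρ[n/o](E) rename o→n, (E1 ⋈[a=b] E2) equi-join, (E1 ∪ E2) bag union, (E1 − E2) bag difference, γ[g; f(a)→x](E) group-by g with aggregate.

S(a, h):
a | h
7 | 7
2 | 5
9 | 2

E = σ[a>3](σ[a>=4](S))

Stepwise |·|:
  S → 3
  σ[a>=4](S) → 2
  σ[a>3](σ[a>=4](S)) → 2

|E| = 2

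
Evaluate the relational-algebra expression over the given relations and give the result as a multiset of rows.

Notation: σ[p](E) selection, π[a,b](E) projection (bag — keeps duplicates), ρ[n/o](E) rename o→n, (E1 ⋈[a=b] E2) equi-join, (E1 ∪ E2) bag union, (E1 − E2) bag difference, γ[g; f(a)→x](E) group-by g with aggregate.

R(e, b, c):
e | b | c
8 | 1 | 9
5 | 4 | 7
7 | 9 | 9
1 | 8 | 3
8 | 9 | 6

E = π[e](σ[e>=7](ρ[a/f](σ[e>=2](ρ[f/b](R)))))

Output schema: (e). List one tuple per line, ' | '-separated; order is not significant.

Stepwise |·|:
  R → 5
  ρ[f/b](R) → 5
  σ[e>=2](ρ[f/b](R)) → 4
  ρ[a/f](σ[e>=2](ρ[f/b](R))) → 4
  σ[e>=7](ρ[a/f](σ[e>=2](ρ[f/b](R)))) → 3
  π[e](σ[e>=7](ρ[a/f](σ[e>=2](ρ[f/b](R))))) → 3

== RESULT ==
e
7
8
8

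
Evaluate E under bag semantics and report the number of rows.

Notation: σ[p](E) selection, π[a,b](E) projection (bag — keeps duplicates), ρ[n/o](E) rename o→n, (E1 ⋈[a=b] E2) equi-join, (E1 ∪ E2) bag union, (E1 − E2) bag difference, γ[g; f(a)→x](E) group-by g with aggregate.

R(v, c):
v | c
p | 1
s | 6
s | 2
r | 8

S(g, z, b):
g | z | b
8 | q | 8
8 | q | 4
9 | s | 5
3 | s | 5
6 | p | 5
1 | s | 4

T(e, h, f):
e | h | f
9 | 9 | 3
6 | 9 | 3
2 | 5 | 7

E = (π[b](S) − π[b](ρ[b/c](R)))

Row counts bottom-up:
  S → 6
  π[b](S) → 6
  R → 4
  ρ[b/c](R) → 4
  π[b](ρ[b/c](R)) → 4
  (π[b](S) − π[b](ρ[b/c](R))) → 5

|E| = 5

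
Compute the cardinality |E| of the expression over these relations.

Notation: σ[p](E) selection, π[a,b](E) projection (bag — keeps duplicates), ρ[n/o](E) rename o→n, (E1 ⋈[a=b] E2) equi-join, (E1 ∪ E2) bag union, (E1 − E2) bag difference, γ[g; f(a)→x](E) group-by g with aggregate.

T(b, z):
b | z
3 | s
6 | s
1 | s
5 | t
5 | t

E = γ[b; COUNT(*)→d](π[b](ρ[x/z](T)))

Row counts bottom-up:
  T → 5
  ρ[x/z](T) → 5
  π[b](ρ[x/z](T)) → 5
  γ[b; COUNT(*)→d](π[b](ρ[x/z](T))) → 4

|E| = 4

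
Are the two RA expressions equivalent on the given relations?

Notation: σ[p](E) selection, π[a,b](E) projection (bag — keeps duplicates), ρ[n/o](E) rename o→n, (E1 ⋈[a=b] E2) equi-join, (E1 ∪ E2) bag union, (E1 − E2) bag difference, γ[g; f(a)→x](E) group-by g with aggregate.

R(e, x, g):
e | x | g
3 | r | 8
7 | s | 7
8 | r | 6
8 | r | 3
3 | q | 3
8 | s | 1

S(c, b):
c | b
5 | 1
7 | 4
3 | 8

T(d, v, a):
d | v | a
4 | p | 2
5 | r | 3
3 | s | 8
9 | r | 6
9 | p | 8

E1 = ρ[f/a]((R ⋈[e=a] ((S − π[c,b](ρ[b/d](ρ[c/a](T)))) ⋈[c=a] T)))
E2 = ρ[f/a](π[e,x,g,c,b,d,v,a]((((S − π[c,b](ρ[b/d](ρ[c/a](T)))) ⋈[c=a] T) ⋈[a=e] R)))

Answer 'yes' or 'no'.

E1 stepwise |·|:
  R → 6
  S → 3
  T → 5
  ρ[c/a](T) → 5
  ρ[b/d](ρ[c/a](T)) → 5
  π[c,b](ρ[b/d](ρ[c/a](T))) → 5
  (S − π[c,b](ρ[b/d](ρ[c/a](T)))) → 3
  T → 5
  ((S − π[c,b](ρ[b/d](ρ[c/a](T)))) ⋈[c=a] T) → 1
  (R ⋈[e=a] ((S − π[c,b](ρ[b/d](ρ[c/a](T)))) ⋈[c=a] T)) → 2
  ρ[f/a]((R ⋈[e=a] ((S − π[c,b](ρ[b/d](ρ[c/a](T)))) ⋈[c=a] T))) → 2
E2 stepwise |·|:
  S → 3
  T → 5
  ρ[c/a](T) → 5
  ρ[b/d](ρ[c/a](T)) → 5
  π[c,b](ρ[b/d](ρ[c/a](T))) → 5
  (S − π[c,b](ρ[b/d](ρ[c/a](T)))) → 3
  T → 5
  ((S − π[c,b](ρ[b/d](ρ[c/a](T)))) ⋈[c=a] T) → 1
  R → 6
  (((S − π[c,b](ρ[b/d](ρ[c/a](T)))) ⋈[c=a] T) ⋈[a=e] R) → 2
  π[e,x,g,c,b,d,v,a]((((S − π[c,b](ρ[b/d](ρ[c/a](T)))) ⋈[c=a] T) ⋈[a=e] R)) → 2
  ρ[f/a](π[e,x,g,c,b,d,v,a]((((S − π[c,b](ρ[b/d](ρ[c/a](T)))) ⋈[c=a] T) ⋈[a=e] R))) → 2

E1 and E2 produce the same multiset:
e | x | g | c | b | d | v | f
3 | q | 3 | 3 | 8 | 5 | r | 3
3 | r | 8 | 3 | 8 | 5 | r | 3

yes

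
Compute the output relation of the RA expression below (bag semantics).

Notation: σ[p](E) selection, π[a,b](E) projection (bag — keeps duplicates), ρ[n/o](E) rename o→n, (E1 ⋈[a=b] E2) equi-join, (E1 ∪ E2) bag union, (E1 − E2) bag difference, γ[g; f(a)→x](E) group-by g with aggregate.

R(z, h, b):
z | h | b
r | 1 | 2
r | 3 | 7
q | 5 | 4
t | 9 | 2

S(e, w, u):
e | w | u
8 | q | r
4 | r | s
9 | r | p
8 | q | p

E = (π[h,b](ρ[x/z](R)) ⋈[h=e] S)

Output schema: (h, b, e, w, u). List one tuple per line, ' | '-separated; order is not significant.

Subexpression sizes:
  R → 4
  ρ[x/z](R) → 4
  π[h,b](ρ[x/z](R)) → 4
  S → 4
  (π[h,b](ρ[x/z](R)) ⋈[h=e] S) → 1

== RESULT ==
h | b | e | w | u
9 | 2 | 9 | r | p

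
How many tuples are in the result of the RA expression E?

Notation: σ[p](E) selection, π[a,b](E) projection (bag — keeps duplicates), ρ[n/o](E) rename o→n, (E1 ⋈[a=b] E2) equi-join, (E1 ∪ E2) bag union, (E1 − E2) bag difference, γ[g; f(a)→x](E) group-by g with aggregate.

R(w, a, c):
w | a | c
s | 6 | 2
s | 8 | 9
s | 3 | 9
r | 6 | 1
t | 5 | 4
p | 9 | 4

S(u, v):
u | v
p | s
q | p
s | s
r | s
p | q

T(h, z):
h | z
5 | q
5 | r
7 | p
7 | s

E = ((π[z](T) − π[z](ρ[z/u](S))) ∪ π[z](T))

Stepwise |·|:
  T → 4
  π[z](T) → 4
  S → 5
  ρ[z/u](S) → 5
  π[z](ρ[z/u](S)) → 5
  (π[z](T) − π[z](ρ[z/u](S))) → 0
  T → 4
  π[z](T) → 4
  ((π[z](T) − π[z](ρ[z/u](S))) ∪ π[z](T)) → 4

|E| = 4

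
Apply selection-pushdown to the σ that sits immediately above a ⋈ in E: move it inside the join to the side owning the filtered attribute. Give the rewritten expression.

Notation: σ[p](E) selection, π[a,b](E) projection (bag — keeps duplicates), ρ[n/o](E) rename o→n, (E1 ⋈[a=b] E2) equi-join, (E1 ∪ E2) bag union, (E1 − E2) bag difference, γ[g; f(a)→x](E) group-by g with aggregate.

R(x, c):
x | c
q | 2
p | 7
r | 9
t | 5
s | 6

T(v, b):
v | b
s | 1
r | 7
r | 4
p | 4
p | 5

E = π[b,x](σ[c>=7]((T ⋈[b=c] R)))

σ filters on c, owned by the right side.
E' = π[b,x]((T ⋈[b=c] σ[c>=7](R)))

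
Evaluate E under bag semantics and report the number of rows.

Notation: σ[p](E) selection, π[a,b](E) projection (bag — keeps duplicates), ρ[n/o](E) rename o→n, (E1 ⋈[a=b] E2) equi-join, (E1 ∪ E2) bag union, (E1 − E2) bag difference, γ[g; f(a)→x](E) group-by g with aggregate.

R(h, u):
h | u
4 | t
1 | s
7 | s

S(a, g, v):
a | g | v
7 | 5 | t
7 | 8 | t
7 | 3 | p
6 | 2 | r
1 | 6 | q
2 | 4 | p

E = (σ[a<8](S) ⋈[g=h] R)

Stepwise |·|:
  S → 6
  σ[a<8](S) → 6
  R → 3
  (σ[a<8](S) ⋈[g=h] R) → 1

|E| = 1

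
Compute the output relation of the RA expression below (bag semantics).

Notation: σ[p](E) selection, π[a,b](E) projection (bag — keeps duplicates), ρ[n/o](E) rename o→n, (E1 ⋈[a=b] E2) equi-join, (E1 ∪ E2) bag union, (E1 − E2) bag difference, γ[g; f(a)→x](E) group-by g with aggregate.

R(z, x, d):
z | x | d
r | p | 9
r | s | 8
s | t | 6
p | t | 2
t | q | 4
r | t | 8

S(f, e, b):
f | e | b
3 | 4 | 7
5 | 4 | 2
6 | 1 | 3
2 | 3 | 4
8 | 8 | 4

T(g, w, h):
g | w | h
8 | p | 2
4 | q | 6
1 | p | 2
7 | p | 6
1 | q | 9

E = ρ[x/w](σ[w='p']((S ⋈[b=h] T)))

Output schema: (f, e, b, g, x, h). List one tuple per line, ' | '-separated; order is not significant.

Row counts bottom-up:
  S → 5
  T → 5
  (S ⋈[b=h] T) → 2
  σ[w='p']((S ⋈[b=h] T)) → 2
  ρ[x/w](σ[w='p']((S ⋈[b=h] T))) → 2

== RESULT ==
f | e | b | g | x | h
5 | 4 | 2 | 1 | p | 2
5 | 4 | 2 | 8 | p | 2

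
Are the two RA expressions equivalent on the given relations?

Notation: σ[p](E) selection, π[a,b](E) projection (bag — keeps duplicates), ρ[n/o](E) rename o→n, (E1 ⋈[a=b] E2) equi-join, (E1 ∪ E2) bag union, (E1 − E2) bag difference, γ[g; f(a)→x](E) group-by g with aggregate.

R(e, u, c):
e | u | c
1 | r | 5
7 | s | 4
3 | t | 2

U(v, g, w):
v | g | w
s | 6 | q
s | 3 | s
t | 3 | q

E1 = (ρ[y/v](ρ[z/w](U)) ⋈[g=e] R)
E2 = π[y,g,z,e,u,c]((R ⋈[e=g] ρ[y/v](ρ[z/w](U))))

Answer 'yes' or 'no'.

E1 row counts bottom-up:
  U → 3
  ρ[z/w](U) → 3
  ρ[y/v](ρ[z/w](U)) → 3
  R → 3
  (ρ[y/v](ρ[z/w](U)) ⋈[g=e] R) → 2
E2 row counts bottom-up:
  R → 3
  U → 3
  ρ[z/w](U) → 3
  ρ[y/v](ρ[z/w](U)) → 3
  (R ⋈[e=g] ρ[y/v](ρ[z/w](U))) → 2
  π[y,g,z,e,u,c]((R ⋈[e=g] ρ[y/v](ρ[z/w](U)))) → 2

E1 and E2 produce the same multiset:
y | g | z | e | u | c
s | 3 | s | 3 | t | 2
t | 3 | q | 3 | t | 2

yes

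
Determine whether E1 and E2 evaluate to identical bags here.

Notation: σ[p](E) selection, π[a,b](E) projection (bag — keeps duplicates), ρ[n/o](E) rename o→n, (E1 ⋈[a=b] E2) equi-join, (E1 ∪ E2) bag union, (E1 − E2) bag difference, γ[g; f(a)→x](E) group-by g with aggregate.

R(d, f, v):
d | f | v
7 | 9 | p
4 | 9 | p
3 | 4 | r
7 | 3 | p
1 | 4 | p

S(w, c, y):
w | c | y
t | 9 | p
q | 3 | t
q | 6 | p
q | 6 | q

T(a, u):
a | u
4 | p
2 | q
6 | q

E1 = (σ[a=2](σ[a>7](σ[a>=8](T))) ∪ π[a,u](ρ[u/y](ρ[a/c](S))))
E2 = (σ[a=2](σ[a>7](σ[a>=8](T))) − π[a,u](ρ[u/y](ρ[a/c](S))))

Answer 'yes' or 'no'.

E1 subexpression sizes:
  T → 3
  σ[a>=8](T) → 0
  σ[a>7](σ[a>=8](T)) → 0
  σ[a=2](σ[a>7](σ[a>=8](T))) → 0
  S → 4
  ρ[a/c](S) → 4
  ρ[u/y](ρ[a/c](S)) → 4
  π[a,u](ρ[u/y](ρ[a/c](S))) → 4
  (σ[a=2](σ[a>7](σ[a>=8](T))) ∪ π[a,u](ρ[u/y](ρ[a/c](S)))) → 4
E2 subexpression sizes:
  T → 3
  σ[a>=8](T) → 0
  σ[a>7](σ[a>=8](T)) → 0
  σ[a=2](σ[a>7](σ[a>=8](T))) → 0
  S → 4
  ρ[a/c](S) → 4
  ρ[u/y](ρ[a/c](S)) → 4
  π[a,u](ρ[u/y](ρ[a/c](S))) → 4
  (σ[a=2](σ[a>7](σ[a>=8](T))) − π[a,u](ρ[u/y](ρ[a/c](S)))) → 0

E1 result:
a | u
3 | t
6 | p
6 | q
9 | p
E2 result:
a | u
(0 rows)
Witness: (6, 'p') appears 1× in E1 but 0× in E2.

no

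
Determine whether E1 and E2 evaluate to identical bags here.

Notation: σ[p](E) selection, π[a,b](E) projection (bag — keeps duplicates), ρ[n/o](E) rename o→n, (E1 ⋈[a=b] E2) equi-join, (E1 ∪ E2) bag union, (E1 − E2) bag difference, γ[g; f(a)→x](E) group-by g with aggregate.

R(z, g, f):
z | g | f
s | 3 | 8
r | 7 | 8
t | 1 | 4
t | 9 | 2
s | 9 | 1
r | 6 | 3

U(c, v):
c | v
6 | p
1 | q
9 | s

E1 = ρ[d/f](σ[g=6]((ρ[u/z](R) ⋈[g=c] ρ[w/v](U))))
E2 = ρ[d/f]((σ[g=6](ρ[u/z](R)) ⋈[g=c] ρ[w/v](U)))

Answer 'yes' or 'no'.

E1 subexpression sizes:
  R → 6
  ρ[u/z](R) → 6
  U → 3
  ρ[w/v](U) → 3
  (ρ[u/z](R) ⋈[g=c] ρ[w/v](U)) → 4
  σ[g=6]((ρ[u/z](R) ⋈[g=c] ρ[w/v](U))) → 1
  ρ[d/f](σ[g=6]((ρ[u/z](R) ⋈[g=c] ρ[w/v](U)))) → 1
E2 subexpression sizes:
  R → 6
  ρ[u/z](R) → 6
  σ[g=6](ρ[u/z](R)) → 1
  U → 3
  ρ[w/v](U) → 3
  (σ[g=6](ρ[u/z](R)) ⋈[g=c] ρ[w/v](U)) → 1
  ρ[d/f]((σ[g=6](ρ[u/z](R)) ⋈[g=c] ρ[w/v](U))) → 1

E1 and E2 produce the same multiset:
u | g | d | c | w
r | 6 | 3 | 6 | p

yes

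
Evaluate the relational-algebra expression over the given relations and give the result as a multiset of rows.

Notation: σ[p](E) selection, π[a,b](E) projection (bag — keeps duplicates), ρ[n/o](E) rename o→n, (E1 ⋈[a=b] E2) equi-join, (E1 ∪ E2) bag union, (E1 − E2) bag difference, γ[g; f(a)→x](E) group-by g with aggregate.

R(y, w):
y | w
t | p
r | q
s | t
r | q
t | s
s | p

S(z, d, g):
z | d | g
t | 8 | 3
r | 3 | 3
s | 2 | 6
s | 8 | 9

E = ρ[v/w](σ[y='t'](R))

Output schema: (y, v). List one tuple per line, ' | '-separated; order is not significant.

Subexpression sizes:
  R → 6
  σ[y='t'](R) → 2
  ρ[v/w](σ[y='t'](R)) → 2

== RESULT ==
y | v
t | p
t | s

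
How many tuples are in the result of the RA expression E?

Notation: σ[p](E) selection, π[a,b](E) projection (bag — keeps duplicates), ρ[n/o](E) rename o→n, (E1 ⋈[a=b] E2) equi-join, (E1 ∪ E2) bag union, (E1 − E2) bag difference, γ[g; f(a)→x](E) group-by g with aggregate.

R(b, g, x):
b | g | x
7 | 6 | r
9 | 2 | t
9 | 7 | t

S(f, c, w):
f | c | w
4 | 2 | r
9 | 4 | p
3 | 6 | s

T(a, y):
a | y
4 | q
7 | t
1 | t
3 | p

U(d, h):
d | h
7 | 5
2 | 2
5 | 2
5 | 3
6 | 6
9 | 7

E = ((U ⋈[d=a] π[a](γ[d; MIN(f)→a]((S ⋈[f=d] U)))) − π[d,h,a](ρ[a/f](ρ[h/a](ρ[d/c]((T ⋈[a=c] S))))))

Row counts bottom-up:
  U → 6
  S → 3
  U → 6
  (S ⋈[f=d] U) → 1
  γ[d; MIN(f)→a]((S ⋈[f=d] U)) → 1
  π[a](γ[d; MIN(f)→a]((S ⋈[f=d] U))) → 1
  (U ⋈[d=a] π[a](γ[d; MIN(f)→a]((S ⋈[f=d] U)))) → 1
  T → 4
  S → 3
  (T ⋈[a=c] S) → 1
  ρ[d/c]((T ⋈[a=c] S)) → 1
  ρ[h/a](ρ[d/c]((T ⋈[a=c] S))) → 1
  ρ[a/f](ρ[h/a](ρ[d/c]((T ⋈[a=c] S)))) → 1
  π[d,h,a](ρ[a/f](ρ[h/a](ρ[d/c]((T ⋈[a=c] S))))) → 1
  ((U ⋈[d=a] π[a](γ[d; MIN(f)→a]((S ⋈[f=d] U)))) − π[d,h,a](ρ[a/f](ρ[h/a](ρ[d/c]((T ⋈[a=c] S)))))) → 1

|E| = 1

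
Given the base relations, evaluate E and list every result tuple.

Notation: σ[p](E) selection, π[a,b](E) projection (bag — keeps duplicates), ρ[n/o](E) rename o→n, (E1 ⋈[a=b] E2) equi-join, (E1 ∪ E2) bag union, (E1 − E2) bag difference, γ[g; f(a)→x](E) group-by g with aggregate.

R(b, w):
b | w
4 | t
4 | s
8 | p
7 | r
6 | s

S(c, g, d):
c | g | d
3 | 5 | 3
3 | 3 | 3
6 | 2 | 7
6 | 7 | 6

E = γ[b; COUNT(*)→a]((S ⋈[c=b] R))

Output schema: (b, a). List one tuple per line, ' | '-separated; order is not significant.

Stepwise |·|:
  S → 4
  R → 5
  (S ⋈[c=b] R) → 2
  γ[b; COUNT(*)→a]((S ⋈[c=b] R)) → 1

== RESULT ==
b | a
6 | 2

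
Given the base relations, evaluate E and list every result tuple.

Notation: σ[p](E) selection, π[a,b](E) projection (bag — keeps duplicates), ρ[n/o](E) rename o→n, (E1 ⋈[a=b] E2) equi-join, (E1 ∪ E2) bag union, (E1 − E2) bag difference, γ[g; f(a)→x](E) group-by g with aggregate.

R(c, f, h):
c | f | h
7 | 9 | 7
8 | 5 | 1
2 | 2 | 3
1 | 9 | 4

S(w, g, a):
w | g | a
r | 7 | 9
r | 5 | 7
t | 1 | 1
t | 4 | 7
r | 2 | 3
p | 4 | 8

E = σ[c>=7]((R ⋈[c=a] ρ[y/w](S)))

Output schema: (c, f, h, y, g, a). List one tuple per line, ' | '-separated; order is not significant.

Per-node cardinality:
  R → 4
  S → 6
  ρ[y/w](S) → 6
  (R ⋈[c=a] ρ[y/w](S)) → 4
  σ[c>=7]((R ⋈[c=a] ρ[y/w](S))) → 3

== RESULT ==
c | f | h | y | g | a
7 | 9 | 7 | r | 5 | 7
7 | 9 | 7 | t | 4 | 7
8 | 5 | 1 | p | 4 | 8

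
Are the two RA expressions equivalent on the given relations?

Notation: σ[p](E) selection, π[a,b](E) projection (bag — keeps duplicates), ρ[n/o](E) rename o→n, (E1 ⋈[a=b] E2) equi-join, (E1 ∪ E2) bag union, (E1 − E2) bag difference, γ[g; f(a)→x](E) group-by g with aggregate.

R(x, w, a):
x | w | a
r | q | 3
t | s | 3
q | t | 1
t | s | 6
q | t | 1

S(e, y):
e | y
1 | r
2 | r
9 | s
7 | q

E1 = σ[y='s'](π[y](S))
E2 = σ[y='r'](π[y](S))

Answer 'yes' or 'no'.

E1 row counts bottom-up:
  S → 4
  π[y](S) → 4
  σ[y='s'](π[y](S)) → 1
E2 row counts bottom-up:
  S → 4
  π[y](S) → 4
  σ[y='r'](π[y](S)) → 2

E1 result:
y
s
E2 result:
y
r
r
Witness: ('s',) appears 1× in E1 but 0× in E2.

no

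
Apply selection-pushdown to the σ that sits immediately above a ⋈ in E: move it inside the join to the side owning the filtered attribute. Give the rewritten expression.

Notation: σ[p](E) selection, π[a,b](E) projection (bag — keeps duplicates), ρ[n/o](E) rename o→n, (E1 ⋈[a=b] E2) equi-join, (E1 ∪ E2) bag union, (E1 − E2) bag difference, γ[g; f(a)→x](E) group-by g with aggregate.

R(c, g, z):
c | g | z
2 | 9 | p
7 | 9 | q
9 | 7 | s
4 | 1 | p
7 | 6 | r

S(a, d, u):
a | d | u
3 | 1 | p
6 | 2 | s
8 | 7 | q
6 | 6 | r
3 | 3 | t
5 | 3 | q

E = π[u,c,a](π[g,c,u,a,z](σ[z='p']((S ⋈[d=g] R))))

σ filters on z, owned by the right side.
E' = π[u,c,a](π[g,c,u,a,z]((S ⋈[d=g] σ[z='p'](R))))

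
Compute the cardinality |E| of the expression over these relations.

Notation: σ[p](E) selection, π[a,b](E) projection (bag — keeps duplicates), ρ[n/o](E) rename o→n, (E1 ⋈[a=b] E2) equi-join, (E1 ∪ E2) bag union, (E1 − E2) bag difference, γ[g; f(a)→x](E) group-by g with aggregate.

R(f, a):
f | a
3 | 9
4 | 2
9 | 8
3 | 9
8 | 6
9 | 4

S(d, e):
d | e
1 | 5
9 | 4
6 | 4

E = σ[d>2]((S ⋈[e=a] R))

Stepwise |·|:
  S → 3
  R → 6
  (S ⋈[e=a] R) → 2
  σ[d>2]((S ⋈[e=a] R)) → 2

|E| = 2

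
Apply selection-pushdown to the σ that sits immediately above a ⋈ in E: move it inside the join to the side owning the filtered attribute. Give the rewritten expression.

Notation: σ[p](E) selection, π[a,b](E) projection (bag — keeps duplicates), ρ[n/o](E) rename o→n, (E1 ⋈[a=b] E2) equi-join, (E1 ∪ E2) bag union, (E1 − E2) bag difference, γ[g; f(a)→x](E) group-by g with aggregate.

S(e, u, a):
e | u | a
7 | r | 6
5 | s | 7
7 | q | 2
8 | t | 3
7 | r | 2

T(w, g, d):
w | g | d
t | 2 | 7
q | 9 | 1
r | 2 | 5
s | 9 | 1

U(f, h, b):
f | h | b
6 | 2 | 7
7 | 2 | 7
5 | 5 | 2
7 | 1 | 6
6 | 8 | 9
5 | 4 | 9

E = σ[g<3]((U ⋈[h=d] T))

σ filters on g, owned by the right side.
E' = (U ⋈[h=d] σ[g<3](T))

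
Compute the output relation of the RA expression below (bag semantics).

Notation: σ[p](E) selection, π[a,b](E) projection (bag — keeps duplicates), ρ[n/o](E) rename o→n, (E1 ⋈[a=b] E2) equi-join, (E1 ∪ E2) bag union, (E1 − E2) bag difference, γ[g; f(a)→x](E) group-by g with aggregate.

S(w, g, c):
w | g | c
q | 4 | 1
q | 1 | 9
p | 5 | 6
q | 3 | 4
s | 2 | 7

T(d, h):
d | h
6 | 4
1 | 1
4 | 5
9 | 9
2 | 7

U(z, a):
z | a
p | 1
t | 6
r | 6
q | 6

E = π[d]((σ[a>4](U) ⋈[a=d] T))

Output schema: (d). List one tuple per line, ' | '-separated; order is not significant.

Stepwise |·|:
  U → 4
  σ[a>4](U) → 3
  T → 5
  (σ[a>4](U) ⋈[a=d] T) → 3
  π[d]((σ[a>4](U) ⋈[a=d] T)) → 3

== RESULT ==
d
6
6
6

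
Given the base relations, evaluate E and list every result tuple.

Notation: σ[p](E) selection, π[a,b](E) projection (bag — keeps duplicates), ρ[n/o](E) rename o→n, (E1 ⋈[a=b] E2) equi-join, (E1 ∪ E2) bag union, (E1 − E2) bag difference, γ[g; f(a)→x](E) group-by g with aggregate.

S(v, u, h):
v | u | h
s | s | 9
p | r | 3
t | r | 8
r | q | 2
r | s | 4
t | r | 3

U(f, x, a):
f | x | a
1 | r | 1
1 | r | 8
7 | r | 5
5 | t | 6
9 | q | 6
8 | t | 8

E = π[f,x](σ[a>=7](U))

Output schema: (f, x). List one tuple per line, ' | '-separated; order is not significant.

Subexpression sizes:
  U → 6
  σ[a>=7](U) → 2
  π[f,x](σ[a>=7](U)) → 2

== RESULT ==
f | x
1 | r
8 | t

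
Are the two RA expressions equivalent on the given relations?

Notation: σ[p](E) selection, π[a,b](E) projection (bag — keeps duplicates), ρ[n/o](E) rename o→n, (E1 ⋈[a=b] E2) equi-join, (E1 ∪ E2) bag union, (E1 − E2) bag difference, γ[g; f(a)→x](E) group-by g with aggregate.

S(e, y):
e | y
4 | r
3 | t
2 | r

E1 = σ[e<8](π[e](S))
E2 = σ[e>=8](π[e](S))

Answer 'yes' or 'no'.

E1 stepwise |·|:
  S → 3
  π[e](S) → 3
  σ[e<8](π[e](S)) → 3
E2 stepwise |·|:
  S → 3
  π[e](S) → 3
  σ[e>=8](π[e](S)) → 0

E1 result:
e
2
3
4
E2 result:
e
(0 rows)
Witness: (2,) appears 1× in E1 but 0× in E2.

no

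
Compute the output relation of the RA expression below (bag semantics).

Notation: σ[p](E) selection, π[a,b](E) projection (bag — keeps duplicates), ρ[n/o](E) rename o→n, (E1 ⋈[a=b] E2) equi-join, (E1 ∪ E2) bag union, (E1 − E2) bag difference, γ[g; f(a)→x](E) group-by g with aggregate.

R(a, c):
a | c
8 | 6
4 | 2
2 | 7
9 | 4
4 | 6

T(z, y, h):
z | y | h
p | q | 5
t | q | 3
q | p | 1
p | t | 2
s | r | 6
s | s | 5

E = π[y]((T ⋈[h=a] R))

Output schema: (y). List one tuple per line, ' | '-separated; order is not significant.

Per-node cardinality:
  T → 6
  R → 5
  (T ⋈[h=a] R) → 1
  π[y]((T ⋈[h=a] R)) → 1

== RESULT ==
y
t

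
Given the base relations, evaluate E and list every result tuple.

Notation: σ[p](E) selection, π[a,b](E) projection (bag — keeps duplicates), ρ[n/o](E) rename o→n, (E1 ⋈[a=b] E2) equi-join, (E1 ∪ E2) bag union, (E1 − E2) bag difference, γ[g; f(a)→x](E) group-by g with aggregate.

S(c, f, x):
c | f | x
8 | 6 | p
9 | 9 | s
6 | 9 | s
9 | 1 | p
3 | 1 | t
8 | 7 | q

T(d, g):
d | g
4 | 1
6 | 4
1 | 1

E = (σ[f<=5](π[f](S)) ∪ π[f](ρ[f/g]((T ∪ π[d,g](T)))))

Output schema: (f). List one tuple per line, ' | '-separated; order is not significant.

Per-node cardinality:
  S → 6
  π[f](S) → 6
  σ[f<=5](π[f](S)) → 2
  T → 3
  T → 3
  π[d,g](T) → 3
  (T ∪ π[d,g](T)) → 6
  ρ[f/g]((T ∪ π[d,g](T))) → 6
  π[f](ρ[f/g]((T ∪ π[d,g](T)))) → 6
  (σ[f<=5](π[f](S)) ∪ π[f](ρ[f/g]((T ∪ π[d,g](T))))) → 8

== RESULT ==
f
1
1
1
1
1
1
4
4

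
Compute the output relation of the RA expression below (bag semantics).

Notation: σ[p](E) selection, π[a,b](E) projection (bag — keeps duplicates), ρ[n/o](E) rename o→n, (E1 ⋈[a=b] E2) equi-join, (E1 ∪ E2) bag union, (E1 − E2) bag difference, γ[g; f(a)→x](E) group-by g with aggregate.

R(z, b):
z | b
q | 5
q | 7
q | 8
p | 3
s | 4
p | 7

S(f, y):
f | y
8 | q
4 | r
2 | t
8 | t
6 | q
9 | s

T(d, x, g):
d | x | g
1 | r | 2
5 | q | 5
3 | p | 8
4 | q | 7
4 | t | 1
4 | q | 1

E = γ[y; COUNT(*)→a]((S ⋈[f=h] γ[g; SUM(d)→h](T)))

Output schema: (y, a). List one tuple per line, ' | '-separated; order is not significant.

Per-node cardinality:
  S → 6
  T → 6
  γ[g; SUM(d)→h](T) → 5
  (S ⋈[f=h] γ[g; SUM(d)→h](T)) → 3
  γ[y; COUNT(*)→a]((S ⋈[f=h] γ[g; SUM(d)→h](T))) → 3

== RESULT ==
y | a
q | 1
r | 1
t | 1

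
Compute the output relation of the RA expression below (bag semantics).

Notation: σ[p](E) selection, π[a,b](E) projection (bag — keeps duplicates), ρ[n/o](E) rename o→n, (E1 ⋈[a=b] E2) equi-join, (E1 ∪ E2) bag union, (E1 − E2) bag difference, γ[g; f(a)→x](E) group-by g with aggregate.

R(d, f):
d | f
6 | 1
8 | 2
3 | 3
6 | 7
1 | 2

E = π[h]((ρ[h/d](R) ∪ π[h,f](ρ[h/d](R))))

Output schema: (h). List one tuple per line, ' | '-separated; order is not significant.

Per-node cardinality:
  R → 5
  ρ[h/d](R) → 5
  R → 5
  ρ[h/d](R) → 5
  π[h,f](ρ[h/d](R)) → 5
  (ρ[h/d](R) ∪ π[h,f](ρ[h/d](R))) → 10
  π[h]((ρ[h/d](R) ∪ π[h,f](ρ[h/d](R)))) → 10

== RESULT ==
h
1
1
3
3
6
6
6
6
8
8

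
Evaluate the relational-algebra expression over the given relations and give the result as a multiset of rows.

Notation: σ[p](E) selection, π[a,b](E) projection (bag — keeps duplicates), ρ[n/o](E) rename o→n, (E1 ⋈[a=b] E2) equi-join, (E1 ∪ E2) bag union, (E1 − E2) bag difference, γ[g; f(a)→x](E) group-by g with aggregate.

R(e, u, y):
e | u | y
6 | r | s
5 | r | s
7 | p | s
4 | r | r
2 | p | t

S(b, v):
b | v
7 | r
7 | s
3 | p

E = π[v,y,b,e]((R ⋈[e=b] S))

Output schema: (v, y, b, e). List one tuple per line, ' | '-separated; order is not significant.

Subexpression sizes:
  R → 5
  S → 3
  (R ⋈[e=b] S) → 2
  π[v,y,b,e]((R ⋈[e=b] S)) → 2

== RESULT ==
v | y | b | e
r | s | 7 | 7
s | s | 7 | 7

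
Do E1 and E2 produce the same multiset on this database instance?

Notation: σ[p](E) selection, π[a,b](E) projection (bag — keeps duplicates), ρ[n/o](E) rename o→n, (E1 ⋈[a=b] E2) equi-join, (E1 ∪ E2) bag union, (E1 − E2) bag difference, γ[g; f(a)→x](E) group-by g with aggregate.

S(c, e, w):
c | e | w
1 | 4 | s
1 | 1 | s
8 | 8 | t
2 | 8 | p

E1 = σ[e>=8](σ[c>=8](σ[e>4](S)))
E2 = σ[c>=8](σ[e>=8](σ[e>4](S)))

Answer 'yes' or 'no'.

E1 stepwise |·|:
  S → 4
  σ[e>4](S) → 2
  σ[c>=8](σ[e>4](S)) → 1
  σ[e>=8](σ[c>=8](σ[e>4](S))) → 1
E2 stepwise |·|:
  S → 4
  σ[e>4](S) → 2
  σ[e>=8](σ[e>4](S)) → 2
  σ[c>=8](σ[e>=8](σ[e>4](S))) → 1

E1 and E2 produce the same multiset:
c | e | w
8 | 8 | t

yes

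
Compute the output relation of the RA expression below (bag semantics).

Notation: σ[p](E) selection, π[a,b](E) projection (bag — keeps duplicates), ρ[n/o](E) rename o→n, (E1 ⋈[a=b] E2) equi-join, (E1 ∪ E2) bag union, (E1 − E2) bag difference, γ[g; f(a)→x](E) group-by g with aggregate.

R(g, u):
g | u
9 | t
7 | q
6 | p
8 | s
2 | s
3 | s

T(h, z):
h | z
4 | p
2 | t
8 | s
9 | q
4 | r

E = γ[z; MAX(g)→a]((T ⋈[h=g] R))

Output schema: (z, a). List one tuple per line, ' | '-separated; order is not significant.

Per-node cardinality:
  T → 5
  R → 6
  (T ⋈[h=g] R) → 3
  γ[z; MAX(g)→a]((T ⋈[h=g] R)) → 3

== RESULT ==
z | a
q | 9
s | 8
t | 2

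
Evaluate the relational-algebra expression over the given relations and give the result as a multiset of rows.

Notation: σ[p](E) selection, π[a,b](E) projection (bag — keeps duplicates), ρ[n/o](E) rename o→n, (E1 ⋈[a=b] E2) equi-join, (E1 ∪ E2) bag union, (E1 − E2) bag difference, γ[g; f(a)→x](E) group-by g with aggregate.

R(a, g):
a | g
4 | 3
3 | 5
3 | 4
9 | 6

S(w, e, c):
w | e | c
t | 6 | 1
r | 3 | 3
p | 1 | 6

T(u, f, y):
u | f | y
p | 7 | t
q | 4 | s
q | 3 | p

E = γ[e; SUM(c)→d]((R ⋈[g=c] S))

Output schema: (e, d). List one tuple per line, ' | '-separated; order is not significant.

Subexpression sizes:
  R → 4
  S → 3
  (R ⋈[g=c] S) → 2
  γ[e; SUM(c)→d]((R ⋈[g=c] S)) → 2

== RESULT ==
e | d
1 | 6
3 | 3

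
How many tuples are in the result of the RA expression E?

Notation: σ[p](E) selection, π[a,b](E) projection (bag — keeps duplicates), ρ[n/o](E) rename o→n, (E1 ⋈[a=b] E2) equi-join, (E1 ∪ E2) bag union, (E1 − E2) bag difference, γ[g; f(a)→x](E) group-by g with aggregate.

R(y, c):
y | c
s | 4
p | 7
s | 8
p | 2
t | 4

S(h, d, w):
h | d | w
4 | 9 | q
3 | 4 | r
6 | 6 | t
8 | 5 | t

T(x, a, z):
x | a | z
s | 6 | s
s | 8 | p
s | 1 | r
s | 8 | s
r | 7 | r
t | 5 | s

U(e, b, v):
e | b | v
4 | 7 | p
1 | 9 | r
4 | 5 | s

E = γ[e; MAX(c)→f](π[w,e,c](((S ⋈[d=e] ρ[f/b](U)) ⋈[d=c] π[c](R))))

Per-node cardinality:
  S → 4
  U → 3
  ρ[f/b](U) → 3
  (S ⋈[d=e] ρ[f/b](U)) → 2
  R → 5
  π[c](R) → 5
  ((S ⋈[d=e] ρ[f/b](U)) ⋈[d=c] π[c](R)) → 4
  π[w,e,c](((S ⋈[d=e] ρ[f/b](U)) ⋈[d=c] π[c](R))) → 4
  γ[e; MAX(c)→f](π[w,e,c](((S ⋈[d=e] ρ[f/b](U)) ⋈[d=c] π[c](R)))) → 1

|E| = 1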